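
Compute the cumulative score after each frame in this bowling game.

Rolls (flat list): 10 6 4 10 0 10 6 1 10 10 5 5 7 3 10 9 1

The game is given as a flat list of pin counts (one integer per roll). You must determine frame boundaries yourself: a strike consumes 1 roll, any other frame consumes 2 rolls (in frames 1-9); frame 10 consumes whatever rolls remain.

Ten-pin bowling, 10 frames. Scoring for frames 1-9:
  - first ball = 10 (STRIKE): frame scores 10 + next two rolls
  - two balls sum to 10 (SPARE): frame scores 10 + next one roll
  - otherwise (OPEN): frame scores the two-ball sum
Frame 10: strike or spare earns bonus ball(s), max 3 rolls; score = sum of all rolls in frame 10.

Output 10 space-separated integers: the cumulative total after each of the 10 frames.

Answer: 20 40 60 76 83 108 128 145 165 185

Derivation:
Frame 1: STRIKE. 10 + next two rolls (6+4) = 20. Cumulative: 20
Frame 2: SPARE (6+4=10). 10 + next roll (10) = 20. Cumulative: 40
Frame 3: STRIKE. 10 + next two rolls (0+10) = 20. Cumulative: 60
Frame 4: SPARE (0+10=10). 10 + next roll (6) = 16. Cumulative: 76
Frame 5: OPEN (6+1=7). Cumulative: 83
Frame 6: STRIKE. 10 + next two rolls (10+5) = 25. Cumulative: 108
Frame 7: STRIKE. 10 + next two rolls (5+5) = 20. Cumulative: 128
Frame 8: SPARE (5+5=10). 10 + next roll (7) = 17. Cumulative: 145
Frame 9: SPARE (7+3=10). 10 + next roll (10) = 20. Cumulative: 165
Frame 10: STRIKE. Sum of all frame-10 rolls (10+9+1) = 20. Cumulative: 185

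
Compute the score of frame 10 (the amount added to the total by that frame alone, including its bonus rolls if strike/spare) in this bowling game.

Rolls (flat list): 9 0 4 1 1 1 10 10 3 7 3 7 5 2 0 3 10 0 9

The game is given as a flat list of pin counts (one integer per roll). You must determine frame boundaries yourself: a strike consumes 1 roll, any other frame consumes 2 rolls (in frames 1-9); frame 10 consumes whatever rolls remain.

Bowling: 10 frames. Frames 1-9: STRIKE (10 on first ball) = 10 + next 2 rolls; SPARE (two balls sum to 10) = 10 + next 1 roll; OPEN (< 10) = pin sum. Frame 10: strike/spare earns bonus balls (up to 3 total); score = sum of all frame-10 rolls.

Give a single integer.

Frame 1: OPEN (9+0=9). Cumulative: 9
Frame 2: OPEN (4+1=5). Cumulative: 14
Frame 3: OPEN (1+1=2). Cumulative: 16
Frame 4: STRIKE. 10 + next two rolls (10+3) = 23. Cumulative: 39
Frame 5: STRIKE. 10 + next two rolls (3+7) = 20. Cumulative: 59
Frame 6: SPARE (3+7=10). 10 + next roll (3) = 13. Cumulative: 72
Frame 7: SPARE (3+7=10). 10 + next roll (5) = 15. Cumulative: 87
Frame 8: OPEN (5+2=7). Cumulative: 94
Frame 9: OPEN (0+3=3). Cumulative: 97
Frame 10: STRIKE. Sum of all frame-10 rolls (10+0+9) = 19. Cumulative: 116

Answer: 19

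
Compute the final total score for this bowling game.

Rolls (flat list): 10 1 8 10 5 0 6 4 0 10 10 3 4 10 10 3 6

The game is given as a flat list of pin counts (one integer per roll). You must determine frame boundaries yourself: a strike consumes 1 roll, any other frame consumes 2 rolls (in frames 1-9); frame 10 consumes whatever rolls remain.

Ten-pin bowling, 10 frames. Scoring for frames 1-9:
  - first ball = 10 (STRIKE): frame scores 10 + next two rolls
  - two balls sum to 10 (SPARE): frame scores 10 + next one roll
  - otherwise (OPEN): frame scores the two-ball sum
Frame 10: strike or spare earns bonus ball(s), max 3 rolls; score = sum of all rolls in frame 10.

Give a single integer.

Frame 1: STRIKE. 10 + next two rolls (1+8) = 19. Cumulative: 19
Frame 2: OPEN (1+8=9). Cumulative: 28
Frame 3: STRIKE. 10 + next two rolls (5+0) = 15. Cumulative: 43
Frame 4: OPEN (5+0=5). Cumulative: 48
Frame 5: SPARE (6+4=10). 10 + next roll (0) = 10. Cumulative: 58
Frame 6: SPARE (0+10=10). 10 + next roll (10) = 20. Cumulative: 78
Frame 7: STRIKE. 10 + next two rolls (3+4) = 17. Cumulative: 95
Frame 8: OPEN (3+4=7). Cumulative: 102
Frame 9: STRIKE. 10 + next two rolls (10+3) = 23. Cumulative: 125
Frame 10: STRIKE. Sum of all frame-10 rolls (10+3+6) = 19. Cumulative: 144

Answer: 144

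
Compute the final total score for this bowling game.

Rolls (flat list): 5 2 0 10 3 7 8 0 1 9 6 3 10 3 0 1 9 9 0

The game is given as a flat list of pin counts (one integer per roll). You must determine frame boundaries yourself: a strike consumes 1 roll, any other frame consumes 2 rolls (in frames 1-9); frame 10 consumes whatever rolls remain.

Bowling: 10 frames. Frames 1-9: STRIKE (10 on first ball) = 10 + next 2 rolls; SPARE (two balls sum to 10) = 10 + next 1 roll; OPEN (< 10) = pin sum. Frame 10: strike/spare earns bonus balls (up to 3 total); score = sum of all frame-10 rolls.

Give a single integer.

Answer: 115

Derivation:
Frame 1: OPEN (5+2=7). Cumulative: 7
Frame 2: SPARE (0+10=10). 10 + next roll (3) = 13. Cumulative: 20
Frame 3: SPARE (3+7=10). 10 + next roll (8) = 18. Cumulative: 38
Frame 4: OPEN (8+0=8). Cumulative: 46
Frame 5: SPARE (1+9=10). 10 + next roll (6) = 16. Cumulative: 62
Frame 6: OPEN (6+3=9). Cumulative: 71
Frame 7: STRIKE. 10 + next two rolls (3+0) = 13. Cumulative: 84
Frame 8: OPEN (3+0=3). Cumulative: 87
Frame 9: SPARE (1+9=10). 10 + next roll (9) = 19. Cumulative: 106
Frame 10: OPEN. Sum of all frame-10 rolls (9+0) = 9. Cumulative: 115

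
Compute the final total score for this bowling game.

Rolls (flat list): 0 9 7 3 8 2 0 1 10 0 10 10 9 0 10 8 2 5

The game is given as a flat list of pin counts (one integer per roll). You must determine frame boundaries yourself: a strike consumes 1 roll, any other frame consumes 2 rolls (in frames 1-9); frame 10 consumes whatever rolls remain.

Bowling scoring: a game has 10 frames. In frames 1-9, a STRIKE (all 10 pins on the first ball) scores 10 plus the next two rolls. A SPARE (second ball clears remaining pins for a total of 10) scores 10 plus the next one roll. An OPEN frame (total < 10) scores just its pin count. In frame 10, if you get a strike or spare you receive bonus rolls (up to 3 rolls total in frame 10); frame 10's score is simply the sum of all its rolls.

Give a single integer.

Answer: 141

Derivation:
Frame 1: OPEN (0+9=9). Cumulative: 9
Frame 2: SPARE (7+3=10). 10 + next roll (8) = 18. Cumulative: 27
Frame 3: SPARE (8+2=10). 10 + next roll (0) = 10. Cumulative: 37
Frame 4: OPEN (0+1=1). Cumulative: 38
Frame 5: STRIKE. 10 + next two rolls (0+10) = 20. Cumulative: 58
Frame 6: SPARE (0+10=10). 10 + next roll (10) = 20. Cumulative: 78
Frame 7: STRIKE. 10 + next two rolls (9+0) = 19. Cumulative: 97
Frame 8: OPEN (9+0=9). Cumulative: 106
Frame 9: STRIKE. 10 + next two rolls (8+2) = 20. Cumulative: 126
Frame 10: SPARE. Sum of all frame-10 rolls (8+2+5) = 15. Cumulative: 141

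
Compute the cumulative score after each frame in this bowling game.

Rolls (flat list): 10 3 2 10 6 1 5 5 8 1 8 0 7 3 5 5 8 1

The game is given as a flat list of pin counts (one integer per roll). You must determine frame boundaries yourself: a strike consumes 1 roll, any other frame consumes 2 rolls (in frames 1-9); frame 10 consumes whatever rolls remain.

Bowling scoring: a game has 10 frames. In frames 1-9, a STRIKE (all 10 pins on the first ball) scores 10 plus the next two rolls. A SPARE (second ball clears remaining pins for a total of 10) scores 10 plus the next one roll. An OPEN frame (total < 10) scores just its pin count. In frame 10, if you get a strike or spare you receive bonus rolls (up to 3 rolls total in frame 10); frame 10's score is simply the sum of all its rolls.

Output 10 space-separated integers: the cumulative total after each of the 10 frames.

Frame 1: STRIKE. 10 + next two rolls (3+2) = 15. Cumulative: 15
Frame 2: OPEN (3+2=5). Cumulative: 20
Frame 3: STRIKE. 10 + next two rolls (6+1) = 17. Cumulative: 37
Frame 4: OPEN (6+1=7). Cumulative: 44
Frame 5: SPARE (5+5=10). 10 + next roll (8) = 18. Cumulative: 62
Frame 6: OPEN (8+1=9). Cumulative: 71
Frame 7: OPEN (8+0=8). Cumulative: 79
Frame 8: SPARE (7+3=10). 10 + next roll (5) = 15. Cumulative: 94
Frame 9: SPARE (5+5=10). 10 + next roll (8) = 18. Cumulative: 112
Frame 10: OPEN. Sum of all frame-10 rolls (8+1) = 9. Cumulative: 121

Answer: 15 20 37 44 62 71 79 94 112 121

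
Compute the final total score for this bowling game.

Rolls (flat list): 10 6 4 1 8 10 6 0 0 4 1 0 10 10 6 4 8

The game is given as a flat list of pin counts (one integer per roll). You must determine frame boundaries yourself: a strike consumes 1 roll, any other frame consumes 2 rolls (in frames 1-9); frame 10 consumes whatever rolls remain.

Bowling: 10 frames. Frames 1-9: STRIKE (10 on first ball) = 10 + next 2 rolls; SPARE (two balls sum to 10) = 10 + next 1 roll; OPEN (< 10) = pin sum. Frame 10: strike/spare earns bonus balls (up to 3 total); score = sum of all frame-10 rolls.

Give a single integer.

Answer: 131

Derivation:
Frame 1: STRIKE. 10 + next two rolls (6+4) = 20. Cumulative: 20
Frame 2: SPARE (6+4=10). 10 + next roll (1) = 11. Cumulative: 31
Frame 3: OPEN (1+8=9). Cumulative: 40
Frame 4: STRIKE. 10 + next two rolls (6+0) = 16. Cumulative: 56
Frame 5: OPEN (6+0=6). Cumulative: 62
Frame 6: OPEN (0+4=4). Cumulative: 66
Frame 7: OPEN (1+0=1). Cumulative: 67
Frame 8: STRIKE. 10 + next two rolls (10+6) = 26. Cumulative: 93
Frame 9: STRIKE. 10 + next two rolls (6+4) = 20. Cumulative: 113
Frame 10: SPARE. Sum of all frame-10 rolls (6+4+8) = 18. Cumulative: 131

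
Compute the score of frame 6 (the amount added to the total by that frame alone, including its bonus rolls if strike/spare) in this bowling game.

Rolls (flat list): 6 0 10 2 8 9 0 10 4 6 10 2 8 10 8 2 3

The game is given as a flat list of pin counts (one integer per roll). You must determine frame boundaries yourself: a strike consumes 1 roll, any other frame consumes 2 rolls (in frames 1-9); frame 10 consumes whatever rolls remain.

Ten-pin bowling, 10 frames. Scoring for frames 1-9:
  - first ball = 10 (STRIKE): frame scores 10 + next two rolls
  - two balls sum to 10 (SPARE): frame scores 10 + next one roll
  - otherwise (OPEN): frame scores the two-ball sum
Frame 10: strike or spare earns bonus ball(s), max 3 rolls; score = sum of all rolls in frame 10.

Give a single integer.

Answer: 20

Derivation:
Frame 1: OPEN (6+0=6). Cumulative: 6
Frame 2: STRIKE. 10 + next two rolls (2+8) = 20. Cumulative: 26
Frame 3: SPARE (2+8=10). 10 + next roll (9) = 19. Cumulative: 45
Frame 4: OPEN (9+0=9). Cumulative: 54
Frame 5: STRIKE. 10 + next two rolls (4+6) = 20. Cumulative: 74
Frame 6: SPARE (4+6=10). 10 + next roll (10) = 20. Cumulative: 94
Frame 7: STRIKE. 10 + next two rolls (2+8) = 20. Cumulative: 114
Frame 8: SPARE (2+8=10). 10 + next roll (10) = 20. Cumulative: 134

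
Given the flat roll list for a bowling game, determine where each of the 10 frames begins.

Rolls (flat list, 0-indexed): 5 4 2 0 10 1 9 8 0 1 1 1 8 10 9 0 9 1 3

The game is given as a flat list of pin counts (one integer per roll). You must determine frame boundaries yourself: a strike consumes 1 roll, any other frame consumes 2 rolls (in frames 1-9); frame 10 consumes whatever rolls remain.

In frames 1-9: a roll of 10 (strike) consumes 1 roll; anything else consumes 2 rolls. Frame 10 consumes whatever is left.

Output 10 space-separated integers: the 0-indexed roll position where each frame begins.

Frame 1 starts at roll index 0: rolls=5,4 (sum=9), consumes 2 rolls
Frame 2 starts at roll index 2: rolls=2,0 (sum=2), consumes 2 rolls
Frame 3 starts at roll index 4: roll=10 (strike), consumes 1 roll
Frame 4 starts at roll index 5: rolls=1,9 (sum=10), consumes 2 rolls
Frame 5 starts at roll index 7: rolls=8,0 (sum=8), consumes 2 rolls
Frame 6 starts at roll index 9: rolls=1,1 (sum=2), consumes 2 rolls
Frame 7 starts at roll index 11: rolls=1,8 (sum=9), consumes 2 rolls
Frame 8 starts at roll index 13: roll=10 (strike), consumes 1 roll
Frame 9 starts at roll index 14: rolls=9,0 (sum=9), consumes 2 rolls
Frame 10 starts at roll index 16: 3 remaining rolls

Answer: 0 2 4 5 7 9 11 13 14 16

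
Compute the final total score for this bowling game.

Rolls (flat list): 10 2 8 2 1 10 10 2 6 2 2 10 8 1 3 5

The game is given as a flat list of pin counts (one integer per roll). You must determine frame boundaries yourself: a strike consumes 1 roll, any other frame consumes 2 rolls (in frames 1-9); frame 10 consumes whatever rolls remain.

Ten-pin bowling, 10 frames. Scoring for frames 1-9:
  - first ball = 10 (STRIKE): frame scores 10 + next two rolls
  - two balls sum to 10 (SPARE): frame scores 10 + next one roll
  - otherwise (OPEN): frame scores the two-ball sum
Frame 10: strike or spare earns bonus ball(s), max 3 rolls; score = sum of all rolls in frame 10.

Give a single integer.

Answer: 123

Derivation:
Frame 1: STRIKE. 10 + next two rolls (2+8) = 20. Cumulative: 20
Frame 2: SPARE (2+8=10). 10 + next roll (2) = 12. Cumulative: 32
Frame 3: OPEN (2+1=3). Cumulative: 35
Frame 4: STRIKE. 10 + next two rolls (10+2) = 22. Cumulative: 57
Frame 5: STRIKE. 10 + next two rolls (2+6) = 18. Cumulative: 75
Frame 6: OPEN (2+6=8). Cumulative: 83
Frame 7: OPEN (2+2=4). Cumulative: 87
Frame 8: STRIKE. 10 + next two rolls (8+1) = 19. Cumulative: 106
Frame 9: OPEN (8+1=9). Cumulative: 115
Frame 10: OPEN. Sum of all frame-10 rolls (3+5) = 8. Cumulative: 123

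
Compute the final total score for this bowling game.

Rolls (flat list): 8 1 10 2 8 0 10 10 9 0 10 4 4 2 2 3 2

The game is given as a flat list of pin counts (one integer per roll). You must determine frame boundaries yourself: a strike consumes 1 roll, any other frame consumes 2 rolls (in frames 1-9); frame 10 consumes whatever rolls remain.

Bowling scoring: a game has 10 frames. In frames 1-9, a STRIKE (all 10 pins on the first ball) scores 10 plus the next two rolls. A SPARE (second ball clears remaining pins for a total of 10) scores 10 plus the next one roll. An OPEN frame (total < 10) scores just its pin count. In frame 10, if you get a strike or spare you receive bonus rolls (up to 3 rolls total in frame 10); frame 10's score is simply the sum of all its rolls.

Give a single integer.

Answer: 122

Derivation:
Frame 1: OPEN (8+1=9). Cumulative: 9
Frame 2: STRIKE. 10 + next two rolls (2+8) = 20. Cumulative: 29
Frame 3: SPARE (2+8=10). 10 + next roll (0) = 10. Cumulative: 39
Frame 4: SPARE (0+10=10). 10 + next roll (10) = 20. Cumulative: 59
Frame 5: STRIKE. 10 + next two rolls (9+0) = 19. Cumulative: 78
Frame 6: OPEN (9+0=9). Cumulative: 87
Frame 7: STRIKE. 10 + next two rolls (4+4) = 18. Cumulative: 105
Frame 8: OPEN (4+4=8). Cumulative: 113
Frame 9: OPEN (2+2=4). Cumulative: 117
Frame 10: OPEN. Sum of all frame-10 rolls (3+2) = 5. Cumulative: 122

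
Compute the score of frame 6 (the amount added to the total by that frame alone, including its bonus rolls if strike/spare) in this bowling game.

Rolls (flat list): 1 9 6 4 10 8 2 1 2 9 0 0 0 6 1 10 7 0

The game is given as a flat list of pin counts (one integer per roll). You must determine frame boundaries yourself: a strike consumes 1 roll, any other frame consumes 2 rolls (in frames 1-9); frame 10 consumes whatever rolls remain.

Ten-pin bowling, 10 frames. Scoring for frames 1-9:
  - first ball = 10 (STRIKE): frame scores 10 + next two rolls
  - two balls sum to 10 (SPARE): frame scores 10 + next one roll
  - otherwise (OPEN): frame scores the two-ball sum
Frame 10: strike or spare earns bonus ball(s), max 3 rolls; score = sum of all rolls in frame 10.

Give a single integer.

Answer: 9

Derivation:
Frame 1: SPARE (1+9=10). 10 + next roll (6) = 16. Cumulative: 16
Frame 2: SPARE (6+4=10). 10 + next roll (10) = 20. Cumulative: 36
Frame 3: STRIKE. 10 + next two rolls (8+2) = 20. Cumulative: 56
Frame 4: SPARE (8+2=10). 10 + next roll (1) = 11. Cumulative: 67
Frame 5: OPEN (1+2=3). Cumulative: 70
Frame 6: OPEN (9+0=9). Cumulative: 79
Frame 7: OPEN (0+0=0). Cumulative: 79
Frame 8: OPEN (6+1=7). Cumulative: 86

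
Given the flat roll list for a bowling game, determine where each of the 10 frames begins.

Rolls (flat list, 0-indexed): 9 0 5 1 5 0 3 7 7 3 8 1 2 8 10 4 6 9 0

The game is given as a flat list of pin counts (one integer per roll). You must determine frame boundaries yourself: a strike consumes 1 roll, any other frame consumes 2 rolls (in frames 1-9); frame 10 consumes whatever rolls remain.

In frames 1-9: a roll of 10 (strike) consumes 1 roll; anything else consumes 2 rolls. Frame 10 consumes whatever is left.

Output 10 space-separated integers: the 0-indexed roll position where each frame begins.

Frame 1 starts at roll index 0: rolls=9,0 (sum=9), consumes 2 rolls
Frame 2 starts at roll index 2: rolls=5,1 (sum=6), consumes 2 rolls
Frame 3 starts at roll index 4: rolls=5,0 (sum=5), consumes 2 rolls
Frame 4 starts at roll index 6: rolls=3,7 (sum=10), consumes 2 rolls
Frame 5 starts at roll index 8: rolls=7,3 (sum=10), consumes 2 rolls
Frame 6 starts at roll index 10: rolls=8,1 (sum=9), consumes 2 rolls
Frame 7 starts at roll index 12: rolls=2,8 (sum=10), consumes 2 rolls
Frame 8 starts at roll index 14: roll=10 (strike), consumes 1 roll
Frame 9 starts at roll index 15: rolls=4,6 (sum=10), consumes 2 rolls
Frame 10 starts at roll index 17: 2 remaining rolls

Answer: 0 2 4 6 8 10 12 14 15 17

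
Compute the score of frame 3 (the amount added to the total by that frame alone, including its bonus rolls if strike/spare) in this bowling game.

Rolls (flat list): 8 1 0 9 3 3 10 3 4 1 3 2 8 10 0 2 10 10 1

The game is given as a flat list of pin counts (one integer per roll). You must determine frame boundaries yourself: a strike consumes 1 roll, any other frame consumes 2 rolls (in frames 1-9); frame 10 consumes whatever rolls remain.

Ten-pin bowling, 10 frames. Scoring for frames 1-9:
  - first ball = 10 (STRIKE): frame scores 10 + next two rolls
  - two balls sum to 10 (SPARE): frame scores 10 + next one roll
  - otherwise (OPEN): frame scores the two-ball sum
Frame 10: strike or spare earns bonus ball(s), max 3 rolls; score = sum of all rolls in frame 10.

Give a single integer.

Frame 1: OPEN (8+1=9). Cumulative: 9
Frame 2: OPEN (0+9=9). Cumulative: 18
Frame 3: OPEN (3+3=6). Cumulative: 24
Frame 4: STRIKE. 10 + next two rolls (3+4) = 17. Cumulative: 41
Frame 5: OPEN (3+4=7). Cumulative: 48

Answer: 6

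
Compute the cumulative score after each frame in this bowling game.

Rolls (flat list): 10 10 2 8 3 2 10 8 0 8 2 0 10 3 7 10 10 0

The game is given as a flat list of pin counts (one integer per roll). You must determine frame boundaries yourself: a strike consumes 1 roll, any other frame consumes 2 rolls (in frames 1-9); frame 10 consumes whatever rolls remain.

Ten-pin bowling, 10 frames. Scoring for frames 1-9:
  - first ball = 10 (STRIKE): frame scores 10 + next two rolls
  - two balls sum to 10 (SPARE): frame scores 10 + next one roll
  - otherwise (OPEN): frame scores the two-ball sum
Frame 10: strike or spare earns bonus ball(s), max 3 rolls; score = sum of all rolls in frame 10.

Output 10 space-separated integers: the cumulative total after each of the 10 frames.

Answer: 22 42 55 60 78 86 96 109 129 149

Derivation:
Frame 1: STRIKE. 10 + next two rolls (10+2) = 22. Cumulative: 22
Frame 2: STRIKE. 10 + next two rolls (2+8) = 20. Cumulative: 42
Frame 3: SPARE (2+8=10). 10 + next roll (3) = 13. Cumulative: 55
Frame 4: OPEN (3+2=5). Cumulative: 60
Frame 5: STRIKE. 10 + next two rolls (8+0) = 18. Cumulative: 78
Frame 6: OPEN (8+0=8). Cumulative: 86
Frame 7: SPARE (8+2=10). 10 + next roll (0) = 10. Cumulative: 96
Frame 8: SPARE (0+10=10). 10 + next roll (3) = 13. Cumulative: 109
Frame 9: SPARE (3+7=10). 10 + next roll (10) = 20. Cumulative: 129
Frame 10: STRIKE. Sum of all frame-10 rolls (10+10+0) = 20. Cumulative: 149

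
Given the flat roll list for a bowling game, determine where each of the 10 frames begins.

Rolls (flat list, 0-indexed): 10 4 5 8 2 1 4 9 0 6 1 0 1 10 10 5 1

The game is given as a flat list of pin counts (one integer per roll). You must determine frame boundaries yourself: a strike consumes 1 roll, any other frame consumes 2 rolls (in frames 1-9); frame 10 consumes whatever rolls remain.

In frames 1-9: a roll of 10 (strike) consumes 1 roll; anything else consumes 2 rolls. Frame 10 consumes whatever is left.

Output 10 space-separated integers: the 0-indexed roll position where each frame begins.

Frame 1 starts at roll index 0: roll=10 (strike), consumes 1 roll
Frame 2 starts at roll index 1: rolls=4,5 (sum=9), consumes 2 rolls
Frame 3 starts at roll index 3: rolls=8,2 (sum=10), consumes 2 rolls
Frame 4 starts at roll index 5: rolls=1,4 (sum=5), consumes 2 rolls
Frame 5 starts at roll index 7: rolls=9,0 (sum=9), consumes 2 rolls
Frame 6 starts at roll index 9: rolls=6,1 (sum=7), consumes 2 rolls
Frame 7 starts at roll index 11: rolls=0,1 (sum=1), consumes 2 rolls
Frame 8 starts at roll index 13: roll=10 (strike), consumes 1 roll
Frame 9 starts at roll index 14: roll=10 (strike), consumes 1 roll
Frame 10 starts at roll index 15: 2 remaining rolls

Answer: 0 1 3 5 7 9 11 13 14 15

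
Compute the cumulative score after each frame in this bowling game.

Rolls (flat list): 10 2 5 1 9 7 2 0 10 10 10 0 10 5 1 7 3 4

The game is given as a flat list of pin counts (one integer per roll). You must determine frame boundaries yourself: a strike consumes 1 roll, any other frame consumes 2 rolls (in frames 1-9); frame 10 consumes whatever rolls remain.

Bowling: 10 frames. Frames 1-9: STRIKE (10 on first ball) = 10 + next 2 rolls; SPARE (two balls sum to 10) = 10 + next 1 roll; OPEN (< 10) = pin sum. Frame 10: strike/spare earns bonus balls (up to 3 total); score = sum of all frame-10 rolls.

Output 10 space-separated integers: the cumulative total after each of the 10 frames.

Answer: 17 24 41 50 70 90 110 125 131 145

Derivation:
Frame 1: STRIKE. 10 + next two rolls (2+5) = 17. Cumulative: 17
Frame 2: OPEN (2+5=7). Cumulative: 24
Frame 3: SPARE (1+9=10). 10 + next roll (7) = 17. Cumulative: 41
Frame 4: OPEN (7+2=9). Cumulative: 50
Frame 5: SPARE (0+10=10). 10 + next roll (10) = 20. Cumulative: 70
Frame 6: STRIKE. 10 + next two rolls (10+0) = 20. Cumulative: 90
Frame 7: STRIKE. 10 + next two rolls (0+10) = 20. Cumulative: 110
Frame 8: SPARE (0+10=10). 10 + next roll (5) = 15. Cumulative: 125
Frame 9: OPEN (5+1=6). Cumulative: 131
Frame 10: SPARE. Sum of all frame-10 rolls (7+3+4) = 14. Cumulative: 145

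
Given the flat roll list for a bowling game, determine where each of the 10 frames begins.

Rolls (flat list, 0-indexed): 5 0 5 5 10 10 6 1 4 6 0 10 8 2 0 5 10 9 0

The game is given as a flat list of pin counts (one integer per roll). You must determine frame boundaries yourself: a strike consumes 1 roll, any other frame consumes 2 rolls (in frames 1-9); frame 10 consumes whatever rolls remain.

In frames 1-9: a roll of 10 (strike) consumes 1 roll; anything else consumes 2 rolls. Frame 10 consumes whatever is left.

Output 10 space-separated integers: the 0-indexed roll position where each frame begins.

Frame 1 starts at roll index 0: rolls=5,0 (sum=5), consumes 2 rolls
Frame 2 starts at roll index 2: rolls=5,5 (sum=10), consumes 2 rolls
Frame 3 starts at roll index 4: roll=10 (strike), consumes 1 roll
Frame 4 starts at roll index 5: roll=10 (strike), consumes 1 roll
Frame 5 starts at roll index 6: rolls=6,1 (sum=7), consumes 2 rolls
Frame 6 starts at roll index 8: rolls=4,6 (sum=10), consumes 2 rolls
Frame 7 starts at roll index 10: rolls=0,10 (sum=10), consumes 2 rolls
Frame 8 starts at roll index 12: rolls=8,2 (sum=10), consumes 2 rolls
Frame 9 starts at roll index 14: rolls=0,5 (sum=5), consumes 2 rolls
Frame 10 starts at roll index 16: 3 remaining rolls

Answer: 0 2 4 5 6 8 10 12 14 16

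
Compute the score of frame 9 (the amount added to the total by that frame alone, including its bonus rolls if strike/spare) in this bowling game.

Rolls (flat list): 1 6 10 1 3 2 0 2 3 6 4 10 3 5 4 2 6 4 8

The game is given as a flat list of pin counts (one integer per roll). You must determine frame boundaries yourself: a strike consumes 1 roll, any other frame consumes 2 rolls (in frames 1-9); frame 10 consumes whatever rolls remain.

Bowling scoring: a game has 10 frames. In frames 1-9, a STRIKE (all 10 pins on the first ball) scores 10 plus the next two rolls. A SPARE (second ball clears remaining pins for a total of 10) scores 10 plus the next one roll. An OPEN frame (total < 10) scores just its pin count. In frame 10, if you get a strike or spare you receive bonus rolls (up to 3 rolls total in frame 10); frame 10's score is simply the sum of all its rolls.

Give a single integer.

Answer: 6

Derivation:
Frame 1: OPEN (1+6=7). Cumulative: 7
Frame 2: STRIKE. 10 + next two rolls (1+3) = 14. Cumulative: 21
Frame 3: OPEN (1+3=4). Cumulative: 25
Frame 4: OPEN (2+0=2). Cumulative: 27
Frame 5: OPEN (2+3=5). Cumulative: 32
Frame 6: SPARE (6+4=10). 10 + next roll (10) = 20. Cumulative: 52
Frame 7: STRIKE. 10 + next two rolls (3+5) = 18. Cumulative: 70
Frame 8: OPEN (3+5=8). Cumulative: 78
Frame 9: OPEN (4+2=6). Cumulative: 84
Frame 10: SPARE. Sum of all frame-10 rolls (6+4+8) = 18. Cumulative: 102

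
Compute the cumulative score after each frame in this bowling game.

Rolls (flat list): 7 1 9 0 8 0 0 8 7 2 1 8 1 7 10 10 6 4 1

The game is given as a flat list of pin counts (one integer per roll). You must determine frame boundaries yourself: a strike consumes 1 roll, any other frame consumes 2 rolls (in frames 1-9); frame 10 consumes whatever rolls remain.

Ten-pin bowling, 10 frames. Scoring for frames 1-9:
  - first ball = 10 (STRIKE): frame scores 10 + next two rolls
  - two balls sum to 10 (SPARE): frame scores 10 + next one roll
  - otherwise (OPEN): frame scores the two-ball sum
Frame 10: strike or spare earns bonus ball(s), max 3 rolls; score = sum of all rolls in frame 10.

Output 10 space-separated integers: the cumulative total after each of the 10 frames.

Answer: 8 17 25 33 42 51 59 85 105 116

Derivation:
Frame 1: OPEN (7+1=8). Cumulative: 8
Frame 2: OPEN (9+0=9). Cumulative: 17
Frame 3: OPEN (8+0=8). Cumulative: 25
Frame 4: OPEN (0+8=8). Cumulative: 33
Frame 5: OPEN (7+2=9). Cumulative: 42
Frame 6: OPEN (1+8=9). Cumulative: 51
Frame 7: OPEN (1+7=8). Cumulative: 59
Frame 8: STRIKE. 10 + next two rolls (10+6) = 26. Cumulative: 85
Frame 9: STRIKE. 10 + next two rolls (6+4) = 20. Cumulative: 105
Frame 10: SPARE. Sum of all frame-10 rolls (6+4+1) = 11. Cumulative: 116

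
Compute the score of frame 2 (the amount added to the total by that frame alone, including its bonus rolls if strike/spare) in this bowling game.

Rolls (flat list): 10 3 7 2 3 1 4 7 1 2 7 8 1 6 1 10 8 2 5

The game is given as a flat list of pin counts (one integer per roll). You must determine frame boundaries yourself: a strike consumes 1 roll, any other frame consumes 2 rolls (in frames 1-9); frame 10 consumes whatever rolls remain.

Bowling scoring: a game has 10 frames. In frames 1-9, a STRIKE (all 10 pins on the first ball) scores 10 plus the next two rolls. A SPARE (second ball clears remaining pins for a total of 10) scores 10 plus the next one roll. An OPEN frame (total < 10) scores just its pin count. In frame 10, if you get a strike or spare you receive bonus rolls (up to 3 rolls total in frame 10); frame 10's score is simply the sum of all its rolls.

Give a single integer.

Answer: 12

Derivation:
Frame 1: STRIKE. 10 + next two rolls (3+7) = 20. Cumulative: 20
Frame 2: SPARE (3+7=10). 10 + next roll (2) = 12. Cumulative: 32
Frame 3: OPEN (2+3=5). Cumulative: 37
Frame 4: OPEN (1+4=5). Cumulative: 42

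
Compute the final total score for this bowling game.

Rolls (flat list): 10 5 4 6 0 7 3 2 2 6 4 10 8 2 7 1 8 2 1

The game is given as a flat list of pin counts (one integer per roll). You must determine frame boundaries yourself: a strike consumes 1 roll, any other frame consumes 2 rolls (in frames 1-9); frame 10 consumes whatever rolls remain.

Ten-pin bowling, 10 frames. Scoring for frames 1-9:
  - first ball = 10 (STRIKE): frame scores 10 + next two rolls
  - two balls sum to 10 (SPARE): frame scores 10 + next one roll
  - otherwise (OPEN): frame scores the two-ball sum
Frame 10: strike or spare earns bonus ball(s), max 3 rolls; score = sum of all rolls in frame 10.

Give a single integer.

Frame 1: STRIKE. 10 + next two rolls (5+4) = 19. Cumulative: 19
Frame 2: OPEN (5+4=9). Cumulative: 28
Frame 3: OPEN (6+0=6). Cumulative: 34
Frame 4: SPARE (7+3=10). 10 + next roll (2) = 12. Cumulative: 46
Frame 5: OPEN (2+2=4). Cumulative: 50
Frame 6: SPARE (6+4=10). 10 + next roll (10) = 20. Cumulative: 70
Frame 7: STRIKE. 10 + next two rolls (8+2) = 20. Cumulative: 90
Frame 8: SPARE (8+2=10). 10 + next roll (7) = 17. Cumulative: 107
Frame 9: OPEN (7+1=8). Cumulative: 115
Frame 10: SPARE. Sum of all frame-10 rolls (8+2+1) = 11. Cumulative: 126

Answer: 126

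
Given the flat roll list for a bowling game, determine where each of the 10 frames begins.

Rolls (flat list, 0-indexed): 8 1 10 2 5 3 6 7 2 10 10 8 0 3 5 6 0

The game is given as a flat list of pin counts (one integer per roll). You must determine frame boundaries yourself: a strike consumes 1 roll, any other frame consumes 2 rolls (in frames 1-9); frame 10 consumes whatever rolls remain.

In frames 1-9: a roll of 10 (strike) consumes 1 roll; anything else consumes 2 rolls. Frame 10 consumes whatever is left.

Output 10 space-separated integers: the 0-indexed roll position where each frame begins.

Frame 1 starts at roll index 0: rolls=8,1 (sum=9), consumes 2 rolls
Frame 2 starts at roll index 2: roll=10 (strike), consumes 1 roll
Frame 3 starts at roll index 3: rolls=2,5 (sum=7), consumes 2 rolls
Frame 4 starts at roll index 5: rolls=3,6 (sum=9), consumes 2 rolls
Frame 5 starts at roll index 7: rolls=7,2 (sum=9), consumes 2 rolls
Frame 6 starts at roll index 9: roll=10 (strike), consumes 1 roll
Frame 7 starts at roll index 10: roll=10 (strike), consumes 1 roll
Frame 8 starts at roll index 11: rolls=8,0 (sum=8), consumes 2 rolls
Frame 9 starts at roll index 13: rolls=3,5 (sum=8), consumes 2 rolls
Frame 10 starts at roll index 15: 2 remaining rolls

Answer: 0 2 3 5 7 9 10 11 13 15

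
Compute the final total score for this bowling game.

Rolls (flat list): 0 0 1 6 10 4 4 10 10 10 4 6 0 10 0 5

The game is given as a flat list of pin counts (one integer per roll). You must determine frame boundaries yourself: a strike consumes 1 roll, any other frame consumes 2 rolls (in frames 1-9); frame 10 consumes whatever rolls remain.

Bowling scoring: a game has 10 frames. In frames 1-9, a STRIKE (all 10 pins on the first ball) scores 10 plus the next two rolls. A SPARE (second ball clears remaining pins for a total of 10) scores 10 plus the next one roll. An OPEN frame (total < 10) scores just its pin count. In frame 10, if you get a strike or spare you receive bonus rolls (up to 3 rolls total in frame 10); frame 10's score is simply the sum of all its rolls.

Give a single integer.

Answer: 132

Derivation:
Frame 1: OPEN (0+0=0). Cumulative: 0
Frame 2: OPEN (1+6=7). Cumulative: 7
Frame 3: STRIKE. 10 + next two rolls (4+4) = 18. Cumulative: 25
Frame 4: OPEN (4+4=8). Cumulative: 33
Frame 5: STRIKE. 10 + next two rolls (10+10) = 30. Cumulative: 63
Frame 6: STRIKE. 10 + next two rolls (10+4) = 24. Cumulative: 87
Frame 7: STRIKE. 10 + next two rolls (4+6) = 20. Cumulative: 107
Frame 8: SPARE (4+6=10). 10 + next roll (0) = 10. Cumulative: 117
Frame 9: SPARE (0+10=10). 10 + next roll (0) = 10. Cumulative: 127
Frame 10: OPEN. Sum of all frame-10 rolls (0+5) = 5. Cumulative: 132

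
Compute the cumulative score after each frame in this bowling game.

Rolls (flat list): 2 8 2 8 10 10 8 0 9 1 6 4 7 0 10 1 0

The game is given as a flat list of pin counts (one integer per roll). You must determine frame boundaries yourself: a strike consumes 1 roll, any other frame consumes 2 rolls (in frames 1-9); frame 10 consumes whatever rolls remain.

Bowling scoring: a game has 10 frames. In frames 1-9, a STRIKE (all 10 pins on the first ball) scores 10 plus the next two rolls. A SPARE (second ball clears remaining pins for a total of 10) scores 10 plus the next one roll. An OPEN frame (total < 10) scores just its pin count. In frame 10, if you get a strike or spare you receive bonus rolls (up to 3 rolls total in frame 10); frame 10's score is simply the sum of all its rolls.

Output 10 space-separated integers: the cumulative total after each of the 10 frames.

Frame 1: SPARE (2+8=10). 10 + next roll (2) = 12. Cumulative: 12
Frame 2: SPARE (2+8=10). 10 + next roll (10) = 20. Cumulative: 32
Frame 3: STRIKE. 10 + next two rolls (10+8) = 28. Cumulative: 60
Frame 4: STRIKE. 10 + next two rolls (8+0) = 18. Cumulative: 78
Frame 5: OPEN (8+0=8). Cumulative: 86
Frame 6: SPARE (9+1=10). 10 + next roll (6) = 16. Cumulative: 102
Frame 7: SPARE (6+4=10). 10 + next roll (7) = 17. Cumulative: 119
Frame 8: OPEN (7+0=7). Cumulative: 126
Frame 9: STRIKE. 10 + next two rolls (1+0) = 11. Cumulative: 137
Frame 10: OPEN. Sum of all frame-10 rolls (1+0) = 1. Cumulative: 138

Answer: 12 32 60 78 86 102 119 126 137 138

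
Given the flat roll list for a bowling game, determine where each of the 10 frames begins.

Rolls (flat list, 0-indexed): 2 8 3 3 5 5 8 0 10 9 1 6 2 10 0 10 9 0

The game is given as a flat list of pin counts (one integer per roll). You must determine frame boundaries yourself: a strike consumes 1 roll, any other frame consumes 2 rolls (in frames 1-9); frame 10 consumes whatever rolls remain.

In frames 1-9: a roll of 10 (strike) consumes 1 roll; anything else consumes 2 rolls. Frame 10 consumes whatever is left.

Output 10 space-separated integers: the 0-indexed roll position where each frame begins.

Answer: 0 2 4 6 8 9 11 13 14 16

Derivation:
Frame 1 starts at roll index 0: rolls=2,8 (sum=10), consumes 2 rolls
Frame 2 starts at roll index 2: rolls=3,3 (sum=6), consumes 2 rolls
Frame 3 starts at roll index 4: rolls=5,5 (sum=10), consumes 2 rolls
Frame 4 starts at roll index 6: rolls=8,0 (sum=8), consumes 2 rolls
Frame 5 starts at roll index 8: roll=10 (strike), consumes 1 roll
Frame 6 starts at roll index 9: rolls=9,1 (sum=10), consumes 2 rolls
Frame 7 starts at roll index 11: rolls=6,2 (sum=8), consumes 2 rolls
Frame 8 starts at roll index 13: roll=10 (strike), consumes 1 roll
Frame 9 starts at roll index 14: rolls=0,10 (sum=10), consumes 2 rolls
Frame 10 starts at roll index 16: 2 remaining rolls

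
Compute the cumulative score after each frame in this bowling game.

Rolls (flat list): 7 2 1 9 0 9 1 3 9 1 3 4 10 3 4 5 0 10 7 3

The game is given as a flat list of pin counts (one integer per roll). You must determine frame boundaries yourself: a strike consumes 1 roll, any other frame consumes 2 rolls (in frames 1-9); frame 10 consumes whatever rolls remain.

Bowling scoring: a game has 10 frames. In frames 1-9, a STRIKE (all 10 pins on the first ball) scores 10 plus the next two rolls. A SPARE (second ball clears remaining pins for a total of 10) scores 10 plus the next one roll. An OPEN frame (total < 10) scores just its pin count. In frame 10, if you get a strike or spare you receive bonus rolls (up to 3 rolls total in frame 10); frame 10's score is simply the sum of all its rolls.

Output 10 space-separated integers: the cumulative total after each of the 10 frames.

Answer: 9 19 28 32 45 52 69 76 81 101

Derivation:
Frame 1: OPEN (7+2=9). Cumulative: 9
Frame 2: SPARE (1+9=10). 10 + next roll (0) = 10. Cumulative: 19
Frame 3: OPEN (0+9=9). Cumulative: 28
Frame 4: OPEN (1+3=4). Cumulative: 32
Frame 5: SPARE (9+1=10). 10 + next roll (3) = 13. Cumulative: 45
Frame 6: OPEN (3+4=7). Cumulative: 52
Frame 7: STRIKE. 10 + next two rolls (3+4) = 17. Cumulative: 69
Frame 8: OPEN (3+4=7). Cumulative: 76
Frame 9: OPEN (5+0=5). Cumulative: 81
Frame 10: STRIKE. Sum of all frame-10 rolls (10+7+3) = 20. Cumulative: 101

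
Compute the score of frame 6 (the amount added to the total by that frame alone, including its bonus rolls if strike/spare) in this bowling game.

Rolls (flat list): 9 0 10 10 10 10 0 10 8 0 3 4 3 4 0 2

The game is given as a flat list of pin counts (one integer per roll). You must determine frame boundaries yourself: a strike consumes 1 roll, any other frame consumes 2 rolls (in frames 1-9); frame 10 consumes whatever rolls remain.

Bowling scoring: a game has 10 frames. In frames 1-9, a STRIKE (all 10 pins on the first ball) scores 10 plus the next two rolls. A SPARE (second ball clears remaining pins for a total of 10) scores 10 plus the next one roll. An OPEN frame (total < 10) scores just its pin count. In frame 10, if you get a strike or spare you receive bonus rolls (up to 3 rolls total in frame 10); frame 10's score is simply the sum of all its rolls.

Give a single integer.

Answer: 18

Derivation:
Frame 1: OPEN (9+0=9). Cumulative: 9
Frame 2: STRIKE. 10 + next two rolls (10+10) = 30. Cumulative: 39
Frame 3: STRIKE. 10 + next two rolls (10+10) = 30. Cumulative: 69
Frame 4: STRIKE. 10 + next two rolls (10+0) = 20. Cumulative: 89
Frame 5: STRIKE. 10 + next two rolls (0+10) = 20. Cumulative: 109
Frame 6: SPARE (0+10=10). 10 + next roll (8) = 18. Cumulative: 127
Frame 7: OPEN (8+0=8). Cumulative: 135
Frame 8: OPEN (3+4=7). Cumulative: 142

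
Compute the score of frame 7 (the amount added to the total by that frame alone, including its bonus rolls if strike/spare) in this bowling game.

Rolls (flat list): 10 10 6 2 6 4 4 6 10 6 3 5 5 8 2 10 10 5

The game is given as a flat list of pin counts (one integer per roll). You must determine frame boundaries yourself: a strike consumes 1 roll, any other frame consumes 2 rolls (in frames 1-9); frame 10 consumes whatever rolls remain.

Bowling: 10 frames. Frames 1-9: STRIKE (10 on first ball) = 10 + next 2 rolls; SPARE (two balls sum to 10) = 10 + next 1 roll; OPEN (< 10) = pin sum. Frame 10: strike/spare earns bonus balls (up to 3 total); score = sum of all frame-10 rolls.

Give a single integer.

Answer: 9

Derivation:
Frame 1: STRIKE. 10 + next two rolls (10+6) = 26. Cumulative: 26
Frame 2: STRIKE. 10 + next two rolls (6+2) = 18. Cumulative: 44
Frame 3: OPEN (6+2=8). Cumulative: 52
Frame 4: SPARE (6+4=10). 10 + next roll (4) = 14. Cumulative: 66
Frame 5: SPARE (4+6=10). 10 + next roll (10) = 20. Cumulative: 86
Frame 6: STRIKE. 10 + next two rolls (6+3) = 19. Cumulative: 105
Frame 7: OPEN (6+3=9). Cumulative: 114
Frame 8: SPARE (5+5=10). 10 + next roll (8) = 18. Cumulative: 132
Frame 9: SPARE (8+2=10). 10 + next roll (10) = 20. Cumulative: 152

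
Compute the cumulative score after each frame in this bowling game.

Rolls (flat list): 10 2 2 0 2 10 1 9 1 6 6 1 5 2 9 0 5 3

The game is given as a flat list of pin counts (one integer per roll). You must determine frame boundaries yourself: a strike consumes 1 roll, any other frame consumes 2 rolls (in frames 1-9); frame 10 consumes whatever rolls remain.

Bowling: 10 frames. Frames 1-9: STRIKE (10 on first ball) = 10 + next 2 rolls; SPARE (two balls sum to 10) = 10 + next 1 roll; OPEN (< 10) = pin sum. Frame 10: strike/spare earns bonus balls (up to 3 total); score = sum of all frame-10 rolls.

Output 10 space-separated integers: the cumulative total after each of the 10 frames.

Answer: 14 18 20 40 51 58 65 72 81 89

Derivation:
Frame 1: STRIKE. 10 + next two rolls (2+2) = 14. Cumulative: 14
Frame 2: OPEN (2+2=4). Cumulative: 18
Frame 3: OPEN (0+2=2). Cumulative: 20
Frame 4: STRIKE. 10 + next two rolls (1+9) = 20. Cumulative: 40
Frame 5: SPARE (1+9=10). 10 + next roll (1) = 11. Cumulative: 51
Frame 6: OPEN (1+6=7). Cumulative: 58
Frame 7: OPEN (6+1=7). Cumulative: 65
Frame 8: OPEN (5+2=7). Cumulative: 72
Frame 9: OPEN (9+0=9). Cumulative: 81
Frame 10: OPEN. Sum of all frame-10 rolls (5+3) = 8. Cumulative: 89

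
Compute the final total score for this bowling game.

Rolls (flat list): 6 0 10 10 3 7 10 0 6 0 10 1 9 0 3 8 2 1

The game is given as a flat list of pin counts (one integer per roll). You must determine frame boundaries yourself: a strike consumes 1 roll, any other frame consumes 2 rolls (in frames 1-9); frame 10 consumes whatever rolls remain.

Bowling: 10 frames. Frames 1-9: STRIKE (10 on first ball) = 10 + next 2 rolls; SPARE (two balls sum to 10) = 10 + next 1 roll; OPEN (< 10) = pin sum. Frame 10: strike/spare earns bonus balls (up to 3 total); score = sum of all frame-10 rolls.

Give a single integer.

Answer: 126

Derivation:
Frame 1: OPEN (6+0=6). Cumulative: 6
Frame 2: STRIKE. 10 + next two rolls (10+3) = 23. Cumulative: 29
Frame 3: STRIKE. 10 + next two rolls (3+7) = 20. Cumulative: 49
Frame 4: SPARE (3+7=10). 10 + next roll (10) = 20. Cumulative: 69
Frame 5: STRIKE. 10 + next two rolls (0+6) = 16. Cumulative: 85
Frame 6: OPEN (0+6=6). Cumulative: 91
Frame 7: SPARE (0+10=10). 10 + next roll (1) = 11. Cumulative: 102
Frame 8: SPARE (1+9=10). 10 + next roll (0) = 10. Cumulative: 112
Frame 9: OPEN (0+3=3). Cumulative: 115
Frame 10: SPARE. Sum of all frame-10 rolls (8+2+1) = 11. Cumulative: 126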